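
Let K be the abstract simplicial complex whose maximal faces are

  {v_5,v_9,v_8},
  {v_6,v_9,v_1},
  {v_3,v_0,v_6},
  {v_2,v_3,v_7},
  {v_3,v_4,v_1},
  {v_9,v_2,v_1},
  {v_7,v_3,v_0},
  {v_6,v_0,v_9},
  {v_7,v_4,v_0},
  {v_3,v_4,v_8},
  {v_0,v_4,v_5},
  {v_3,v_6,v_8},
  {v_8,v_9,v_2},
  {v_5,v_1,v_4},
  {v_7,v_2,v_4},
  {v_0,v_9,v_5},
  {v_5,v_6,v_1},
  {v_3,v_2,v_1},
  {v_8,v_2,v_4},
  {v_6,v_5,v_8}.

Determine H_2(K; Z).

H_2 = 0.

Order the vertices as v_0 < v_1 < v_2 < v_3 < v_4 < v_5 < v_6 < v_7 < v_8 < v_9. Listing each simplex with vertices in this order, K has dimension 2 with simplices:

  0-simplices (10): [v_0], [v_1], [v_2], [v_3], [v_4], [v_5], [v_6], [v_7], [v_8], [v_9]
  1-simplices (30): (30 of them)
  2-simplices (20): (20 of them)

so the chain groups are C_0 ≅ Z^10, C_1 ≅ Z^30, C_2 ≅ Z^20.

The boundary map ∂_1: C_1 → C_0 maps an edge to its endpoints' difference, ∂[p,q] = q − p.
As a 10×30 matrix over Z this has rank 9, with invariant factors (1,1,1,1,1,1,1,1,1).

Boundary ∂_2: C_2 → C_1 maps a triangle to the signed sum of its edges. For instance
  ∂[v_2,v_4,v_7] = [v_4,v_7] − [v_2,v_7] + [v_2,v_4],
  ∂[v_2,v_8,v_9] = [v_8,v_9] − [v_2,v_9] + [v_2,v_8].
This gives a 30×20 integer matrix of rank 20; reducing to Smith normal form yields diagonal entries (1,1,1,1,1,1,1,1,1,1,1,1,1,1,1,1,1,1,1,2).

Now H_k = ker ∂_k / im ∂_{k+1}, so:

  H_2: rank ker ∂_2 − rank ∂_3 = (20 − 20) − 0 = 0, and there is no ∂_3, so H_2 ≅ 0.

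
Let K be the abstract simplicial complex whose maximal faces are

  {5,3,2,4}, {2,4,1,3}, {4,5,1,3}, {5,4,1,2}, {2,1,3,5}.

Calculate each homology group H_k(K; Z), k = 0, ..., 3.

H_0 = Z,  H_1 = 0,  H_2 = 0,  H_3 = Z.

Order the vertices as 1 < 2 < 3 < 4 < 5. Listing each simplex with vertices in this order, K has dimension 3 with simplices:

  0-simplices (5): [1], [2], [3], [4], [5]
  1-simplices (10): [1,2], [1,3], [1,4], [1,5], [2,3], [2,4], [2,5], [3,4], [3,5], [4,5]
  2-simplices (10): [1,2,3], [1,2,4], [1,2,5], [1,3,4], [1,3,5], [1,4,5], [2,3,4], [2,3,5], [2,4,5], [3,4,5]
  3-simplices (5): [1,2,3,4], [1,2,3,5], [1,2,4,5], [1,3,4,5], [2,3,4,5]

Hence C_0 ≅ Z^5, C_1 ≅ Z^10, C_2 ≅ Z^10, C_3 ≅ Z^5.

∂_1: C_1 → C_0 maps an edge to its endpoints' difference, ∂[p,q] = q − p. For instance
  ∂[1,2] = [2] − [1].
This gives a 5×10 integer matrix of rank 4; reducing to Smith normal form yields diagonal entries (1,1,1,1).

∂_2: C_2 → C_1 sends each 2-simplex [p,q,r] to [q,r] − [p,r] + [p,q]. For instance
  ∂[2,3,4] = [3,4] − [2,4] + [2,3],
  ∂[1,2,5] = [2,5] − [1,5] + [1,2].
As a 10×10 matrix over Z this has rank 6, with invariant factors (1,1,1,1,1,1).

∂_3: C_3 → C_2 sends each 3-simplex σ to the alternating sum Σ_i (−1)^i (σ with its i-th vertex removed). For instance
  ∂[1,2,4,5] = [2,4,5] − [1,4,5] + [1,2,5] − [1,2,4],
  ∂[2,3,4,5] = [3,4,5] − [2,4,5] + [2,3,5] − [2,3,4].
The resulting 10×5 matrix has rank 4, and its Smith normal form has invariant factors (1,1,1,1).

Computing H_k = (kernel of ∂_k) / (image of ∂_{k+1}):

  H_0: rank C_0 − rank ∂_1 = 5 − 4 = 1, and the invariant factors of ∂_1 are all 1, so H_0 ≅ Z.
  H_1: rank ker ∂_1 − rank ∂_2 = (10 − 4) − 6 = 0, and the invariant factors of ∂_2 are all 1, so H_1 ≅ 0.
  H_2: rank ker ∂_2 − rank ∂_3 = (10 − 6) − 4 = 0, and the invariant factors of ∂_3 are all 1, so H_2 ≅ 0.
  H_3: rank ker ∂_3 − rank ∂_4 = (5 − 4) − 0 = 1, and there is no ∂_4, so H_3 ≅ Z.

As a check, the Euler characteristic is 5 − 10 + 10 − 5 = 0, which agrees with 1 − 0 + 0 − 1 = 0.
(K is a triangulation of the 3-sphere S^3.)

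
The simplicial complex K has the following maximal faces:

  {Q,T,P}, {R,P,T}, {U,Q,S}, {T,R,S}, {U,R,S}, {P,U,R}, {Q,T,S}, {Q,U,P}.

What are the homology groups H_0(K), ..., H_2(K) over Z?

H_0 ≅ Z,  H_1 = 0,  H_2 ≅ Z.

Order the vertices as P < Q < R < S < T < U. Listing each simplex with vertices in this order, K has dimension 2 with simplices:

  0-simplices (6): P, Q, R, S, T, U
  1-simplices (12): PQ, PR, PT, PU, QS, QT, QU, RS, RT, RU, ST, SU
  2-simplices (8): PQT, PQU, PRT, PRU, QST, QSU, RST, RSU

so the chain groups are C_0 ≅ Z^6, C_1 ≅ Z^12, C_2 ≅ Z^8.

Boundary ∂_1: C_1 → C_0 is given by ∂[p,q] = [q] − [p].
As a 6×12 matrix over Z this has rank 5, with invariant factors (1,1,1,1,1).

Boundary ∂_2: C_2 → C_1 acts by ∂[p,q,r] = [q,r] − [p,r] + [p,q]. For instance
  ∂PRT = RT − PT + PR,
  ∂QSU = SU − QU + QS.
As a 12×8 matrix over Z this has rank 7, with invariant factors (1,1,1,1,1,1,1).

Reading off H_k = ker ∂_k / im ∂_{k+1}:

  H_0: rank C_0 − rank ∂_1 = 6 − 5 = 1, and the invariant factors of ∂_1 are all 1, so H_0 ≅ Z.
  H_1: rank ker ∂_1 − rank ∂_2 = (12 − 5) − 7 = 0, and the invariant factors of ∂_2 are all 1, so H_1 ≅ 0.
  H_2: rank ker ∂_2 − rank ∂_3 = (8 − 7) − 0 = 1, and there is no ∂_3, so H_2 ≅ Z.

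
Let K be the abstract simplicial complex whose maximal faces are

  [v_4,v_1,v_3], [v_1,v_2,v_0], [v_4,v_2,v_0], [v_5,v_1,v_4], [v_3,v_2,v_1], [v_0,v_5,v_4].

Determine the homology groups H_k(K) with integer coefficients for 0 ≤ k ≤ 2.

K has 6 vertices, 12 edges, 6 triangles.
rank ∂_0 = 0, rank ∂_1 = 5 ⇒ b_0 = 6 − 0 − 5 = 1; all invariant factors of ∂_1 are 1 so no torsion. So H_0 = Z.
rank ∂_1 = 5, rank ∂_2 = 6 ⇒ b_1 = 12 − 5 − 6 = 1; all invariant factors of ∂_2 are 1 so no torsion. So H_1 = Z.
rank ∂_2 = 6, rank ∂_3 = 0 ⇒ b_2 = 6 − 6 − 0 = 0. So H_2 = 0.

H_0 = Z,  H_1 = Z,  H_2 = 0.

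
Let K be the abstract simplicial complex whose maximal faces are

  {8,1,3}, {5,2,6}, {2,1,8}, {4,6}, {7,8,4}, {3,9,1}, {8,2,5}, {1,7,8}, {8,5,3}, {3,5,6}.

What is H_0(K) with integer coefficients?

H_0 = Z.

Fix the vertex order 1 < 2 < 3 < 4 < 5 < 6 < 7 < 8 < 9 and write every simplex with vertices in increasing order. Then dim K = 2 and the simplices of K are:

  0-simplices (9): [1], [2], [3], [4], [5], [6], [7], [8], [9]
  1-simplices (18): [1,2], [1,3], [1,7], [1,8], [1,9], [2,5], [2,6], [2,8], [3,5], [3,6], [3,8], [3,9], [4,6], [4,7], [4,8], [5,6], [5,8], [7,8]
  2-simplices (9): [1,2,8], [1,3,8], [1,3,9], [1,7,8], [2,5,6], [2,5,8], [3,5,6], [3,5,8], [4,7,8]

so the chain groups are C_0 ≅ Z^9, C_1 ≅ Z^18, C_2 ≅ Z^9.

The boundary map ∂_1: C_1 → C_0 is given by ∂[p,q] = [q] − [p].
This gives a 9×18 integer matrix of rank 8; reducing to Smith normal form yields diagonal entries (1,1,1,1,1,1,1,1).

The boundary map ∂_2: C_2 → C_1 acts by ∂[p,q,r] = [q,r] − [p,r] + [p,q]. For instance
  ∂[2,5,6] = [5,6] − [2,6] + [2,5],
  ∂[4,7,8] = [7,8] − [4,8] + [4,7].
The 18×9 boundary matrix has rank 9 and Smith normal form diag(1,1,1,1,1,1,1,1,1).

From H_k ≅ ker(∂_k) / im(∂_{k+1}) we obtain:

  H_0: rank C_0 − rank ∂_1 = 9 − 8 = 1, and the invariant factors of ∂_1 are all 1, so H_0 = Z.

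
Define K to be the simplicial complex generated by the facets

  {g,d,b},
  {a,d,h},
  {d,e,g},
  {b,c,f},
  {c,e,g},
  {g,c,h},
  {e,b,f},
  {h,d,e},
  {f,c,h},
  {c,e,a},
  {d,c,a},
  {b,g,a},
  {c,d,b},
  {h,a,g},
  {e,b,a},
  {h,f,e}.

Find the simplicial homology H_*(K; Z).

H_0 = Z,  H_1 = Z^2,  H_2 = Z.

Order the vertices as a < b < c < d < e < f < g < h. Listing each simplex with vertices in this order, K has dimension 2 with simplices:

  0-simplices (8): a, b, c, d, e, f, g, h
  1-simplices (24): ab, ac, ad, ae, ag, ah, bc, bd, be, bf, bg, cd, ce, cf, cg, ch, de, dg, dh, ef, eg, eh, fh, gh
  2-simplices (16): abe, abg, acd, ace, adh, agh, bcd, bcf, bdg, bef, ceg, cfh, cgh, deg, deh, efh

giving chain groups C_0 ≅ Z^8, C_1 ≅ Z^24, C_2 ≅ Z^16.

Boundary ∂_1: C_1 → C_0 sends each edge [p,q] (with p < q) to q − p. For instance
  ∂gh = h − g.
The 8×24 boundary matrix has rank 7 and Smith normal form diag(1,1,1,1,1,1,1).

Boundary ∂_2: C_2 → C_1 maps a triangle to the signed sum of its edges. For instance
  ∂cfh = fh − ch + cf,
  ∂efh = fh − eh + ef.
The 24×16 boundary matrix has rank 15 and Smith normal form diag(1,1,1,1,1,1,1,1,1,1,1,1,1,1,1).

Now H_k = ker ∂_k / im ∂_{k+1}, so:

  H_0: rank C_0 − rank ∂_1 = 8 − 7 = 1, and the invariant factors of ∂_1 are all 1, so H_0 = Z.
  H_1: rank ker ∂_1 − rank ∂_2 = (24 − 7) − 15 = 2, and the invariant factors of ∂_2 are all 1, so H_1 = Z^2.
  H_2: rank ker ∂_2 − rank ∂_3 = (16 − 15) − 0 = 1, and there is no ∂_3, so H_2 = Z.

As a check, the Euler characteristic is 8 − 24 + 16 = 0, which agrees with 1 − 2 + 1 = 0.
(K is a triangulation of the torus T^2.)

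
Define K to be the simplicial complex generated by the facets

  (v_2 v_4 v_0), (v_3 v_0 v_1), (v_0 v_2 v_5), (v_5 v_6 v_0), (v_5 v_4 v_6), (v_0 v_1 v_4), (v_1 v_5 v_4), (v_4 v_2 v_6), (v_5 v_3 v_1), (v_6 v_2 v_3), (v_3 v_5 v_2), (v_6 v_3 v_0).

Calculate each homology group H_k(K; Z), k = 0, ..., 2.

H_0 = Z,  H_1 = Z/2,  H_2 = 0.

K has 7 vertices, 18 edges, 12 triangles.
rank ∂_0 = 0, rank ∂_1 = 6 ⇒ b_0 = 7 − 0 − 6 = 1; all invariant factors of ∂_1 are 1 so no torsion. So H_0 = Z.
rank ∂_1 = 6, rank ∂_2 = 12 ⇒ b_1 = 18 − 6 − 12 = 0; ∂_2 has invariant factor(s) [2] giving torsion. So H_1 = Z/2.
rank ∂_2 = 12, rank ∂_3 = 0 ⇒ b_2 = 12 − 12 − 0 = 0. So H_2 = 0.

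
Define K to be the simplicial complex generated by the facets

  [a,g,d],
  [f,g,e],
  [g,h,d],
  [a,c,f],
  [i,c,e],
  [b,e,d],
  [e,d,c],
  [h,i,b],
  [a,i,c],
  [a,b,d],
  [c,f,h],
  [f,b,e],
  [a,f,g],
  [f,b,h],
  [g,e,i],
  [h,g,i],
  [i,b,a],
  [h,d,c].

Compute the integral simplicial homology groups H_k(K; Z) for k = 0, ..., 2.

H_0 = Z,  H_1 = Z^2,  H_2 = Z.

Order the vertices as a < b < c < d < e < f < g < h < i. Listing each simplex with vertices in this order, K has dimension 2 with simplices:

  0-simplices (9): a, b, c, d, e, f, g, h, i
  1-simplices (27): ab, ac, ad, af, ag, ai, bd, be, bf, bh, bi, cd, ce, cf, ch, ci, de, dg, dh, ef, eg, ei, fg, fh, gh, gi, hi
  2-simplices (18): abd, abi, acf, aci, adg, afg, bde, bef, bfh, bhi, cde, cdh, cei, cfh, dgh, efg, egi, ghi

Hence C_0 ≅ Z^9, C_1 ≅ Z^27, C_2 ≅ Z^18.

∂_1: C_1 → C_0 maps an edge to its endpoints' difference, ∂[p,q] = q − p.
This gives a 9×27 integer matrix of rank 8; reducing to Smith normal form yields diagonal entries (1,1,1,1,1,1,1,1).

∂_2: C_2 → C_1 sends each 2-simplex [p,q,r] to [q,r] − [p,r] + [p,q]. For instance
  ∂ghi = hi − gi + gh,
  ∂acf = cf − af + ac.
The 27×18 boundary matrix has rank 17 and Smith normal form diag(1,1,1,1,1,1,1,1,1,1,1,1,1,1,1,1,1).

Now H_k = ker ∂_k / im ∂_{k+1}, so:

  H_0: rank C_0 − rank ∂_1 = 9 − 8 = 1, and the invariant factors of ∂_1 are all 1, so H_0 = Z.
  H_1: rank ker ∂_1 − rank ∂_2 = (27 − 8) − 17 = 2, and the invariant factors of ∂_2 are all 1, so H_1 = Z^2.
  H_2: rank ker ∂_2 − rank ∂_3 = (18 − 17) − 0 = 1, and there is no ∂_3, so H_2 = Z.

As a check, the Euler characteristic is 9 − 27 + 18 = 0, which agrees with 1 − 2 + 1 = 0.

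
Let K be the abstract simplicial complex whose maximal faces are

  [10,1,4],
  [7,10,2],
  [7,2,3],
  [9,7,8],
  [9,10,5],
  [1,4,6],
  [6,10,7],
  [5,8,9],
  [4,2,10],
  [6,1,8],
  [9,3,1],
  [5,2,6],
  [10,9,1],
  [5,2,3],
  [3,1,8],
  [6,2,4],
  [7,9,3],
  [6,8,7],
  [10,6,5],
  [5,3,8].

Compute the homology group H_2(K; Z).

Fix the vertex order 1 < 2 < 3 < 4 < 5 < 6 < 7 < 8 < 9 < 10 and write every simplex with vertices in increasing order. Then dim K = 2 and the simplices of K are:

  0-simplices (10): [1], [2], [3], [4], [5], [6], [7], [8], [9], [10]
  1-simplices (30): (30 of them)
  2-simplices (20): (20 of them)

Hence C_0 ≅ Z^10, C_1 ≅ Z^30, C_2 ≅ Z^20.

Boundary ∂_1: C_1 → C_0 maps an edge to its endpoints' difference, ∂[p,q] = q − p. For instance
  ∂[1,4] = [4] − [1].
This gives a 10×30 integer matrix of rank 9; reducing to Smith normal form yields diagonal entries (1,1,1,1,1,1,1,1,1).

∂_2: C_2 → C_1 maps a triangle to the signed sum of its edges. For instance
  ∂[2,7,10] = [7,10] − [2,10] + [2,7],
  ∂[1,4,6] = [4,6] − [1,6] + [1,4].
This gives a 30×20 integer matrix of rank 20; reducing to Smith normal form yields diagonal entries (1,1,1,1,1,1,1,1,1,1,1,1,1,1,1,1,1,1,1,2).

Reading off H_k = ker ∂_k / im ∂_{k+1}:

  H_2: rank ker ∂_2 − rank ∂_3 = (20 − 20) − 0 = 0, and there is no ∂_3, so H_2 ≅ 0.

H_2 ≅ 0.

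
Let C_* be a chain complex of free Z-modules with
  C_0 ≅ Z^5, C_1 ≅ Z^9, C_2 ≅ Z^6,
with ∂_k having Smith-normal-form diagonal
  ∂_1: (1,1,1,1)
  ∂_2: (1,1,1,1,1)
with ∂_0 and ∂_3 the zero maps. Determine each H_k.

H_0: b_0 = 5 − 0 − 4 = 1; torsion from ∂_1 factors > 1: none. So H_0 ≅ Z.
H_1: b_1 = 9 − 4 − 5 = 0; torsion from ∂_2 factors > 1: none. So H_1 ≅ 0.
H_2: b_2 = 6 − 5 − 0 = 1; torsion from ∂_3 factors > 1: none. So H_2 ≅ Z.

H_0 ≅ Z,  H_1 = 0,  H_2 ≅ Z.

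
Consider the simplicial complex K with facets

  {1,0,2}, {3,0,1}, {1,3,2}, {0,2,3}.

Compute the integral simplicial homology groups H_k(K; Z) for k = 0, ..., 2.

H_0 = Z,  H_1 = 0,  H_2 = Z.

Fix the vertex order 0 < 1 < 2 < 3 and write every simplex with vertices in increasing order. Then dim K = 2 and the simplices of K are:

  0-simplices (4): [0], [1], [2], [3]
  1-simplices (6): [0,1], [0,2], [0,3], [1,2], [1,3], [2,3]
  2-simplices (4): [0,1,2], [0,1,3], [0,2,3], [1,2,3]

so the chain groups are C_0 ≅ Z^4, C_1 ≅ Z^6, C_2 ≅ Z^4.

Boundary ∂_1: C_1 → C_0 sends each edge [p,q] (with p < q) to q − p.
As a 4×6 matrix over Z this has rank 3, with invariant factors (1,1,1).

The boundary map ∂_2: C_2 → C_1 sends each 2-simplex [p,q,r] to [q,r] − [p,r] + [p,q]. For instance
  ∂[0,1,2] = [1,2] − [0,2] + [0,1],
  ∂[1,2,3] = [2,3] − [1,3] + [1,2].
The 6×4 boundary matrix has rank 3 and Smith normal form diag(1,1,1).

Reading off H_k = ker ∂_k / im ∂_{k+1}:

  H_0: rank C_0 − rank ∂_1 = 4 − 3 = 1, and the invariant factors of ∂_1 are all 1, so H_0 = Z.
  H_1: rank ker ∂_1 − rank ∂_2 = (6 − 3) − 3 = 0, and the invariant factors of ∂_2 are all 1, so H_1 = 0.
  H_2: rank ker ∂_2 − rank ∂_3 = (4 − 3) − 0 = 1, and there is no ∂_3, so H_2 = Z.

(K is a triangulation of the 2-sphere S^2.)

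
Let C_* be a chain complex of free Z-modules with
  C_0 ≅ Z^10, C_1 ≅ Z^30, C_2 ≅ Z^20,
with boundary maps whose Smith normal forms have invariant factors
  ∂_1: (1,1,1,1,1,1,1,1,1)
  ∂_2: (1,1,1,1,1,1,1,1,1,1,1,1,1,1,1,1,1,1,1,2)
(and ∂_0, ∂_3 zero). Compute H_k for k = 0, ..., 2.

H_0: b_0 = 10 − 0 − 9 = 1; torsion from ∂_1 factors > 1: none. So H_0 = Z.
H_1: b_1 = 30 − 9 − 20 = 1; torsion from ∂_2 factors > 1: [2]. So H_1 = Z × Z/2.
H_2: b_2 = 20 − 20 − 0 = 0; torsion from ∂_3 factors > 1: none. So H_2 = 0.

H_0 = Z,  H_1 = Z × Z/2,  H_2 = 0.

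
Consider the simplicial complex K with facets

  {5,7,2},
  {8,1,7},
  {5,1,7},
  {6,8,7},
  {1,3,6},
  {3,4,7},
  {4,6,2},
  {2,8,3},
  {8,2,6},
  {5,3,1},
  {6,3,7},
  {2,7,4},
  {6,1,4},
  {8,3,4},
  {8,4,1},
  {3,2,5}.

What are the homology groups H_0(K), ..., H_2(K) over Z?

H_0 = Z,  H_1 = Z^2,  H_2 = Z.

Order the vertices as 1 < 2 < 3 < 4 < 5 < 6 < 7 < 8. Listing each simplex with vertices in this order, K has dimension 2 with simplices:

  0-simplices (8): [1], [2], [3], [4], [5], [6], [7], [8]
  1-simplices (24): (24 of them)
  2-simplices (16): [1,3,5], [1,3,6], [1,4,6], [1,4,8], [1,5,7], [1,7,8], [2,3,5], [2,3,8], [2,4,6], [2,4,7], [2,5,7], [2,6,8], [3,4,7], [3,4,8], [3,6,7], [6,7,8]

giving chain groups C_0 ≅ Z^8, C_1 ≅ Z^24, C_2 ≅ Z^16.

The boundary map ∂_1: C_1 → C_0 is given by ∂[p,q] = [q] − [p].
As a 8×24 matrix over Z this has rank 7, with invariant factors (1,1,1,1,1,1,1).

∂_2: C_2 → C_1 maps a triangle to the signed sum of its edges. For instance
  ∂[2,3,8] = [3,8] − [2,8] + [2,3],
  ∂[1,3,6] = [3,6] − [1,6] + [1,3].
This gives a 24×16 integer matrix of rank 15; reducing to Smith normal form yields diagonal entries (1,1,1,1,1,1,1,1,1,1,1,1,1,1,1).

Now H_k = ker ∂_k / im ∂_{k+1}, so:

  H_0: rank C_0 − rank ∂_1 = 8 − 7 = 1, and the invariant factors of ∂_1 are all 1, so H_0 ≅ Z.
  H_1: rank ker ∂_1 − rank ∂_2 = (24 − 7) − 15 = 2, and the invariant factors of ∂_2 are all 1, so H_1 ≅ Z^2.
  H_2: rank ker ∂_2 − rank ∂_3 = (16 − 15) − 0 = 1, and there is no ∂_3, so H_2 ≅ Z.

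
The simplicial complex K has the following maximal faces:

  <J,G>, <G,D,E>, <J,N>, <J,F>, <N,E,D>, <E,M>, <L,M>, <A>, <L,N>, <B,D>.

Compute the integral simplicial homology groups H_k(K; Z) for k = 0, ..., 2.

H_0 ≅ Z^2,  H_1 ≅ Z^2,  H_2 = 0.

Order the vertices as A < B < D < E < F < G < J < L < M < N. Listing each simplex with vertices in this order, K has dimension 2 with simplices:

  0-simplices (10): A, B, D, E, F, G, J, L, M, N
  1-simplices (12): BD, DE, DG, DN, EG, EM, EN, FJ, GJ, JN, LM, LN
  2-simplices (2): DEG, DEN

so the chain groups are C_0 ≅ Z^10, C_1 ≅ Z^12, C_2 ≅ Z^2.

∂_1: C_1 → C_0 maps an edge to its endpoints' difference, ∂[p,q] = q − p. For instance
  ∂DE = E − D.
The 10×12 boundary matrix has rank 8 and Smith normal form diag(1,1,1,1,1,1,1,1).

Boundary ∂_2: C_2 → C_1 sends each 2-simplex [p,q,r] to [q,r] − [p,r] + [p,q]. For instance
  ∂DEG = EG − DG + DE,
  ∂DEN = EN − DN + DE.
This gives a 12×2 integer matrix of rank 2; reducing to Smith normal form yields diagonal entries (1,1).

Computing H_k = (kernel of ∂_k) / (image of ∂_{k+1}):

  H_0: rank C_0 − rank ∂_1 = 10 − 8 = 2, and the invariant factors of ∂_1 are all 1, so H_0 ≅ Z^2.
  H_1: rank ker ∂_1 − rank ∂_2 = (12 − 8) − 2 = 2, and the invariant factors of ∂_2 are all 1, so H_1 ≅ Z^2.
  H_2: rank ker ∂_2 − rank ∂_3 = (2 − 2) − 0 = 0, and there is no ∂_3, so H_2 ≅ 0.

As a check, the Euler characteristic is 10 − 12 + 2 = 0, which agrees with 2 − 2 + 0 = 0.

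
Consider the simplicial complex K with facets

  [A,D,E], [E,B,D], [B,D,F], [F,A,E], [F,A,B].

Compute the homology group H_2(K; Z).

H_2 ≅ 0.

K has 5 vertices, 10 edges, 5 triangles.
rank ∂_2 = 5, rank ∂_3 = 0 ⇒ b_2 = 5 − 5 − 0 = 0. So H_2 ≅ 0.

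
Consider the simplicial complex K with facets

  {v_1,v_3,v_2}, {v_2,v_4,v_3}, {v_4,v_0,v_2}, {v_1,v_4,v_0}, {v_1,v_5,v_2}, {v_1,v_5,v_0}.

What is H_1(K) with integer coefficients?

H_1 ≅ Z.

Take the total order v_0 < v_1 < v_2 < v_3 < v_4 < v_5 on the vertex set. Then K (dimension 2) consists of the simplices:

  0-simplices (6): [v_0], [v_1], [v_2], [v_3], [v_4], [v_5]
  1-simplices (12): [v_0,v_1], [v_0,v_2], [v_0,v_4], [v_0,v_5], [v_1,v_2], [v_1,v_3], [v_1,v_4], [v_1,v_5], [v_2,v_3], [v_2,v_4], [v_2,v_5], [v_3,v_4]
  2-simplices (6): [v_0,v_1,v_4], [v_0,v_1,v_5], [v_0,v_2,v_4], [v_1,v_2,v_3], [v_1,v_2,v_5], [v_2,v_3,v_4]

giving chain groups C_0 ≅ Z^6, C_1 ≅ Z^12, C_2 ≅ Z^6.

∂_1: C_1 → C_0 maps an edge to its endpoints' difference, ∂[p,q] = q − p. For instance
  ∂[v_3,v_4] = [v_4] − [v_3].
The resulting 6×12 matrix has rank 5, and its Smith normal form has invariant factors (1,1,1,1,1).

∂_2: C_2 → C_1 acts by ∂[p,q,r] = [q,r] − [p,r] + [p,q]. For instance
  ∂[v_1,v_2,v_5] = [v_2,v_5] − [v_1,v_5] + [v_1,v_2],
  ∂[v_1,v_2,v_3] = [v_2,v_3] − [v_1,v_3] + [v_1,v_2].
The 12×6 boundary matrix has rank 6 and Smith normal form diag(1,1,1,1,1,1).

Reading off H_k = ker ∂_k / im ∂_{k+1}:

  H_1: rank ker ∂_1 − rank ∂_2 = (12 − 5) − 6 = 1, and the invariant factors of ∂_2 are all 1, so H_1 ≅ Z.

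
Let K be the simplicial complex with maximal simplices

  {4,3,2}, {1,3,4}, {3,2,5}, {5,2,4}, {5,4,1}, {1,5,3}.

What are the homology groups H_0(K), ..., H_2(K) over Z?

Fix the vertex order 1 < 2 < 3 < 4 < 5 and write every simplex with vertices in increasing order. Then dim K = 2 and the simplices of K are:

  0-simplices (5): [1], [2], [3], [4], [5]
  1-simplices (9): [1,3], [1,4], [1,5], [2,3], [2,4], [2,5], [3,4], [3,5], [4,5]
  2-simplices (6): [1,3,4], [1,3,5], [1,4,5], [2,3,4], [2,3,5], [2,4,5]

so the chain groups are C_0 ≅ Z^5, C_1 ≅ Z^9, C_2 ≅ Z^6.

Boundary ∂_1: C_1 → C_0 maps an edge to its endpoints' difference, ∂[p,q] = q − p.
As a 5×9 matrix over Z this has rank 4, with invariant factors (1,1,1,1).

The boundary map ∂_2: C_2 → C_1 acts by ∂[p,q,r] = [q,r] − [p,r] + [p,q]. For instance
  ∂[1,3,5] = [3,5] − [1,5] + [1,3],
  ∂[2,4,5] = [4,5] − [2,5] + [2,4].
The resulting 9×6 matrix has rank 5, and its Smith normal form has invariant factors (1,1,1,1,1).

From H_k ≅ ker(∂_k) / im(∂_{k+1}) we obtain:

  H_0: rank C_0 − rank ∂_1 = 5 − 4 = 1, and the invariant factors of ∂_1 are all 1, so H_0 = Z.
  H_1: rank ker ∂_1 − rank ∂_2 = (9 − 4) − 5 = 0, and the invariant factors of ∂_2 are all 1, so H_1 = 0.
  H_2: rank ker ∂_2 − rank ∂_3 = (6 − 5) − 0 = 1, and there is no ∂_3, so H_2 = Z.

(K is a triangulation of the 2-sphere S^2.)

H_0 = Z,  H_1 = 0,  H_2 = Z.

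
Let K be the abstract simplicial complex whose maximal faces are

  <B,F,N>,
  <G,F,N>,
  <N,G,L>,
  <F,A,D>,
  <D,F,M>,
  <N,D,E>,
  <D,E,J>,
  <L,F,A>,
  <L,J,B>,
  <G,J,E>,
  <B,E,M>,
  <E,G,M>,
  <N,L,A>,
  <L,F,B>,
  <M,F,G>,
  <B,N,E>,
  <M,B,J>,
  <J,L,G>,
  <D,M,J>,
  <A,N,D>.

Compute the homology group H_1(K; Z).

Order the vertices as A < B < D < E < F < G < J < L < M < N. Listing each simplex with vertices in this order, K has dimension 2 with simplices:

  0-simplices (10): A, B, D, E, F, G, J, L, M, N
  1-simplices (30): AD, AF, AL, AN, BE, BF, BJ, BL, BM, BN, DE, DF, DJ, DM, DN, EG, EJ, EM, EN, FG, FL, FM, FN, GJ, GL, GM, GN, JL, JM, LN
  2-simplices (20): ADF, ADN, AFL, ALN, BEM, BEN, BFL, BFN, BJL, BJM, DEJ, DEN, DFM, DJM, EGJ, EGM, FGM, FGN, GJL, GLN

so the chain groups are C_0 ≅ Z^10, C_1 ≅ Z^30, C_2 ≅ Z^20.

The boundary map ∂_1: C_1 → C_0 is given by ∂[p,q] = [q] − [p].
The 10×30 boundary matrix has rank 9 and Smith normal form diag(1,1,1,1,1,1,1,1,1).

The boundary map ∂_2: C_2 → C_1 sends each 2-simplex [p,q,r] to [q,r] − [p,r] + [p,q]. For instance
  ∂EGJ = GJ − EJ + EG,
  ∂DFM = FM − DM + DF.
The 30×20 boundary matrix has rank 20 and Smith normal form diag(1,1,1,1,1,1,1,1,1,1,1,1,1,1,1,1,1,1,1,2).

Now H_k = ker ∂_k / im ∂_{k+1}, so:

  H_1: rank ker ∂_1 − rank ∂_2 = (30 − 9) − 20 = 1, and ∂_2 has invariant factor 2 > 1, so H_1 = Z ⊕ Z/2.

H_1 = Z ⊕ Z/2.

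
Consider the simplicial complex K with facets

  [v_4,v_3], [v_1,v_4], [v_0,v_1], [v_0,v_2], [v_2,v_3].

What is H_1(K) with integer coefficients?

We work with the vertex ordering v_0 < v_1 < v_2 < v_3 < v_4. The simplices of K, each written with vertices in increasing order, are:

  0-simplices (5): [v_0], [v_1], [v_2], [v_3], [v_4]
  1-simplices (5): [v_0,v_1], [v_0,v_2], [v_1,v_4], [v_2,v_3], [v_3,v_4]

Hence C_0 ≅ Z^5, C_1 ≅ Z^5.

∂_1: C_1 → C_0 sends each edge [p,q] (with p < q) to q − p.
As a 5×5 matrix over Z this has rank 4, with invariant factors (1,1,1,1).

Computing H_k = (kernel of ∂_k) / (image of ∂_{k+1}):

  H_1: rank ker ∂_1 − rank ∂_2 = (5 − 4) − 0 = 1, and there is no ∂_2, so H_1 ≅ Z.

H_1 ≅ Z.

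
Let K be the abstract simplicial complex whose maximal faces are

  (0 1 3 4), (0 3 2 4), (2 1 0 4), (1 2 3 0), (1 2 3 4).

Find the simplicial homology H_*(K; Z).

We work with the vertex ordering 0 < 1 < 2 < 3 < 4. The simplices of K, each written with vertices in increasing order, are:

  0-simplices (5): [0], [1], [2], [3], [4]
  1-simplices (10): [0,1], [0,2], [0,3], [0,4], [1,2], [1,3], [1,4], [2,3], [2,4], [3,4]
  2-simplices (10): [0,1,2], [0,1,3], [0,1,4], [0,2,3], [0,2,4], [0,3,4], [1,2,3], [1,2,4], [1,3,4], [2,3,4]
  3-simplices (5): [0,1,2,3], [0,1,2,4], [0,1,3,4], [0,2,3,4], [1,2,3,4]

giving chain groups C_0 ≅ Z^5, C_1 ≅ Z^10, C_2 ≅ Z^10, C_3 ≅ Z^5.

The boundary map ∂_1: C_1 → C_0 maps an edge to its endpoints' difference, ∂[p,q] = q − p. For instance
  ∂[2,4] = [4] − [2].
The resulting 5×10 matrix has rank 4, and its Smith normal form has invariant factors (1,1,1,1).

∂_2: C_2 → C_1 maps a triangle to the signed sum of its edges. For instance
  ∂[1,2,4] = [2,4] − [1,4] + [1,2],
  ∂[1,3,4] = [3,4] − [1,4] + [1,3].
The 10×10 boundary matrix has rank 6 and Smith normal form diag(1,1,1,1,1,1).

∂_3: C_3 → C_2 sends each 3-simplex σ to the alternating sum Σ_i (−1)^i (σ with its i-th vertex removed). For instance
  ∂[1,2,3,4] = [2,3,4] − [1,3,4] + [1,2,4] − [1,2,3],
  ∂[0,1,3,4] = [1,3,4] − [0,3,4] + [0,1,4] − [0,1,3].
As a 10×5 matrix over Z this has rank 4, with invariant factors (1,1,1,1).

Reading off H_k = ker ∂_k / im ∂_{k+1}:

  H_0: rank C_0 − rank ∂_1 = 5 − 4 = 1, and the invariant factors of ∂_1 are all 1, so H_0 = Z.
  H_1: rank ker ∂_1 − rank ∂_2 = (10 − 4) − 6 = 0, and the invariant factors of ∂_2 are all 1, so H_1 = 0.
  H_2: rank ker ∂_2 − rank ∂_3 = (10 − 6) − 4 = 0, and the invariant factors of ∂_3 are all 1, so H_2 = 0.
  H_3: rank ker ∂_3 − rank ∂_4 = (5 − 4) − 0 = 1, and there is no ∂_4, so H_3 = Z.

As a check, the Euler characteristic is 5 − 10 + 10 − 5 = 0, which agrees with 1 − 0 + 0 − 1 = 0.

H_0 = Z,  H_1 = 0,  H_2 = 0,  H_3 = Z.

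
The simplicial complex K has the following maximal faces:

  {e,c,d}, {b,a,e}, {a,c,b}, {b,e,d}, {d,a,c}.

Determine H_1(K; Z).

Take the total order a < b < c < d < e on the vertex set. Then K (dimension 2) consists of the simplices:

  0-simplices (5): a, b, c, d, e
  1-simplices (10): ab, ac, ad, ae, bc, bd, be, cd, ce, de
  2-simplices (5): abc, abe, acd, bde, cde

giving chain groups C_0 ≅ Z^5, C_1 ≅ Z^10, C_2 ≅ Z^5.

∂_1: C_1 → C_0 is given by ∂[p,q] = [q] − [p].
This gives a 5×10 integer matrix of rank 4; reducing to Smith normal form yields diagonal entries (1,1,1,1).

The boundary map ∂_2: C_2 → C_1 maps a triangle to the signed sum of its edges. For instance
  ∂abe = be − ae + ab,
  ∂bde = de − be + bd.
The resulting 10×5 matrix has rank 5, and its Smith normal form has invariant factors (1,1,1,1,1).

Reading off H_k = ker ∂_k / im ∂_{k+1}:

  H_1: rank ker ∂_1 − rank ∂_2 = (10 − 4) − 5 = 1, and the invariant factors of ∂_2 are all 1, so H_1 ≅ Z.

(K is a triangulation of the Möbius band.)

H_1 = Z.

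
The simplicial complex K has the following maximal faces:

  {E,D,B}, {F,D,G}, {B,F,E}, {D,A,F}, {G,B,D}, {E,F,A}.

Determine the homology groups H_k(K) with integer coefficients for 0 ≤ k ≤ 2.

H_0 ≅ Z,  H_1 ≅ Z,  H_2 = 0.

K has 6 vertices, 12 edges, 6 triangles.
rank ∂_0 = 0, rank ∂_1 = 5 ⇒ b_0 = 6 − 0 − 5 = 1; all invariant factors of ∂_1 are 1 so no torsion. So H_0 = Z.
rank ∂_1 = 5, rank ∂_2 = 6 ⇒ b_1 = 12 − 5 − 6 = 1; all invariant factors of ∂_2 are 1 so no torsion. So H_1 = Z.
rank ∂_2 = 6, rank ∂_3 = 0 ⇒ b_2 = 6 − 6 − 0 = 0. So H_2 = 0.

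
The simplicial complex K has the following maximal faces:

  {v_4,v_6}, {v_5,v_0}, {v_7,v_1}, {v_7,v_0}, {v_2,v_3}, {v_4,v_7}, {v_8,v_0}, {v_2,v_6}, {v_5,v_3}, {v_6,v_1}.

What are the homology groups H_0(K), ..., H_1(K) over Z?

Order the vertices as v_0 < v_1 < v_2 < v_3 < v_4 < v_5 < v_6 < v_7 < v_8. Listing each simplex with vertices in this order, K has dimension 1 with simplices:

  0-simplices (9): [v_0], [v_1], [v_2], [v_3], [v_4], [v_5], [v_6], [v_7], [v_8]
  1-simplices (10): [v_0,v_5], [v_0,v_7], [v_0,v_8], [v_1,v_6], [v_1,v_7], [v_2,v_3], [v_2,v_6], [v_3,v_5], [v_4,v_6], [v_4,v_7]

giving chain groups C_0 ≅ Z^9, C_1 ≅ Z^10.

∂_1: C_1 → C_0 sends each edge [p,q] (with p < q) to q − p. For instance
  ∂[v_2,v_3] = [v_3] − [v_2].
The 9×10 boundary matrix has rank 8 and Smith normal form diag(1,1,1,1,1,1,1,1).

Computing H_k = (kernel of ∂_k) / (image of ∂_{k+1}):

  H_0: rank C_0 − rank ∂_1 = 9 − 8 = 1, and the invariant factors of ∂_1 are all 1, so H_0 = Z.
  H_1: rank ker ∂_1 − rank ∂_2 = (10 − 8) − 0 = 2, and there is no ∂_2, so H_1 = Z^2.

H_0 ≅ Z,  H_1 ≅ Z^2.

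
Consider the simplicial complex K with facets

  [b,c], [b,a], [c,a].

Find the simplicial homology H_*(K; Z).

K has 3 vertices, 3 edges.
rank ∂_0 = 0, rank ∂_1 = 2 ⇒ b_0 = 3 − 0 − 2 = 1; all invariant factors of ∂_1 are 1 so no torsion. So H_0 = Z.
rank ∂_1 = 2, rank ∂_2 = 0 ⇒ b_1 = 3 − 2 − 0 = 1. So H_1 = Z.

H_0 ≅ Z,  H_1 ≅ Z.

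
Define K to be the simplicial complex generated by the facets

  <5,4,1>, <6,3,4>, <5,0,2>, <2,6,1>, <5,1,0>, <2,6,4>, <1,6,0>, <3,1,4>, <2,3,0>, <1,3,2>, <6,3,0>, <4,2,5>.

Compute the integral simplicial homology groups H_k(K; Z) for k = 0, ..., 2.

Order the vertices as 0 < 1 < 2 < 3 < 4 < 5 < 6. Listing each simplex with vertices in this order, K has dimension 2 with simplices:

  0-simplices (7): [0], [1], [2], [3], [4], [5], [6]
  1-simplices (18): [0,1], [0,2], [0,3], [0,5], [0,6], [1,2], [1,3], [1,4], [1,5], [1,6], [2,3], [2,4], [2,5], [2,6], [3,4], [3,6], [4,5], [4,6]
  2-simplices (12): [0,1,5], [0,1,6], [0,2,3], [0,2,5], [0,3,6], [1,2,3], [1,2,6], [1,3,4], [1,4,5], [2,4,5], [2,4,6], [3,4,6]

giving chain groups C_0 ≅ Z^7, C_1 ≅ Z^18, C_2 ≅ Z^12.

The boundary map ∂_1: C_1 → C_0 maps an edge to its endpoints' difference, ∂[p,q] = q − p.
The 7×18 boundary matrix has rank 6 and Smith normal form diag(1,1,1,1,1,1).

∂_2: C_2 → C_1 maps a triangle to the signed sum of its edges. For instance
  ∂[0,1,6] = [1,6] − [0,6] + [0,1],
  ∂[0,3,6] = [3,6] − [0,6] + [0,3].
The 18×12 boundary matrix has rank 12 and Smith normal form diag(1,1,1,1,1,1,1,1,1,1,1,2).

Computing H_k = (kernel of ∂_k) / (image of ∂_{k+1}):

  H_0: rank C_0 − rank ∂_1 = 7 − 6 = 1, and the invariant factors of ∂_1 are all 1, so H_0 = Z.
  H_1: rank ker ∂_1 − rank ∂_2 = (18 − 6) − 12 = 0, and ∂_2 has invariant factor 2 > 1, so H_1 = Z/2.
  H_2: rank ker ∂_2 − rank ∂_3 = (12 − 12) − 0 = 0, and there is no ∂_3, so H_2 = 0.

H_0 = Z,  H_1 = Z/2,  H_2 = 0.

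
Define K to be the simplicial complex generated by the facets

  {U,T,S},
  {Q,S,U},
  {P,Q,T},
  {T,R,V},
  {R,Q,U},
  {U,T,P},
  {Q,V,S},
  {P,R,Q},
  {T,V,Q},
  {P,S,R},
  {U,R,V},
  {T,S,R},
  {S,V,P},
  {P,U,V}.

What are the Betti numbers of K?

Fix the vertex order P < Q < R < S < T < U < V and write every simplex with vertices in increasing order. Then dim K = 2 and the simplices of K are:

  0-simplices (7): P, Q, R, S, T, U, V
  1-simplices (21): PQ, PR, PS, PT, PU, PV, QR, QS, QT, QU, QV, RS, RT, RU, RV, ST, SU, SV, TU, TV, UV
  2-simplices (14): PQR, PQT, PRS, PSV, PTU, PUV, QRU, QSU, QSV, QTV, RST, RTV, RUV, STU

giving chain groups C_0 ≅ Z^7, C_1 ≅ Z^21, C_2 ≅ Z^14.

Boundary ∂_1: C_1 → C_0 sends each edge [p,q] (with p < q) to q − p. For instance
  ∂PQ = Q − P.
The 7×21 boundary matrix has rank 6 and Smith normal form diag(1,1,1,1,1,1).

Boundary ∂_2: C_2 → C_1 maps a triangle to the signed sum of its edges. For instance
  ∂RTV = TV − RV + RT,
  ∂PUV = UV − PV + PU.
This gives a 21×14 integer matrix of rank 13; reducing to Smith normal form yields diagonal entries (1,1,1,1,1,1,1,1,1,1,1,1,1).

Reading off H_k = ker ∂_k / im ∂_{k+1}:

  H_0: rank C_0 − rank ∂_1 = 7 − 6 = 1, and the invariant factors of ∂_1 are all 1, so H_0 = Z.
  H_1: rank ker ∂_1 − rank ∂_2 = (21 − 6) − 13 = 2, and the invariant factors of ∂_2 are all 1, so H_1 = Z^2.
  H_2: rank ker ∂_2 − rank ∂_3 = (14 − 13) − 0 = 1, and there is no ∂_3, so H_2 = Z.

As a check, the Euler characteristic is 7 − 21 + 14 = 0, which agrees with 1 − 2 + 1 = 0.

Hence the Betti numbers are b_0 = 1, b_1 = 2, b_2 = 1.

b_0 = 1, b_1 = 2, b_2 = 1.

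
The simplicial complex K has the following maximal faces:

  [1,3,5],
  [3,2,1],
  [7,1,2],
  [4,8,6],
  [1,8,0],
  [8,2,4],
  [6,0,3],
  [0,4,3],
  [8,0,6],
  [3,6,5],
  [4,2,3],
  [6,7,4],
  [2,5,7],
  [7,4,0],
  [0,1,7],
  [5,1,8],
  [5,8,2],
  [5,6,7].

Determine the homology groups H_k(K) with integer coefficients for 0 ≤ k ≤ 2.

Fix the vertex order 0 < 1 < 2 < 3 < 4 < 5 < 6 < 7 < 8 and write every simplex with vertices in increasing order. Then dim K = 2 and the simplices of K are:

  0-simplices (9): [0], [1], [2], [3], [4], [5], [6], [7], [8]
  1-simplices (27): (27 of them)
  2-simplices (18): [0,1,7], [0,1,8], [0,3,4], [0,3,6], [0,4,7], [0,6,8], [1,2,3], [1,2,7], [1,3,5], [1,5,8], [2,3,4], [2,4,8], [2,5,7], [2,5,8], [3,5,6], [4,6,7], [4,6,8], [5,6,7]

giving chain groups C_0 ≅ Z^9, C_1 ≅ Z^27, C_2 ≅ Z^18.

∂_1: C_1 → C_0 sends each edge [p,q] (with p < q) to q − p.
This gives a 9×27 integer matrix of rank 8; reducing to Smith normal form yields diagonal entries (1,1,1,1,1,1,1,1).

∂_2: C_2 → C_1 sends each 2-simplex [p,q,r] to [q,r] − [p,r] + [p,q]. For instance
  ∂[2,5,8] = [5,8] − [2,8] + [2,5],
  ∂[4,6,7] = [6,7] − [4,7] + [4,6].
The 27×18 boundary matrix has rank 18 and Smith normal form diag(1,1,1,1,1,1,1,1,1,1,1,1,1,1,1,1,1,2).

Computing H_k = (kernel of ∂_k) / (image of ∂_{k+1}):

  H_0: rank C_0 − rank ∂_1 = 9 − 8 = 1, and the invariant factors of ∂_1 are all 1, so H_0 ≅ Z.
  H_1: rank ker ∂_1 − rank ∂_2 = (27 − 8) − 18 = 1, and ∂_2 has invariant factor 2 > 1, so H_1 ≅ Z ⊕ Z/2.
  H_2: rank ker ∂_2 − rank ∂_3 = (18 − 18) − 0 = 0, and there is no ∂_3, so H_2 ≅ 0.

(K is a triangulation of the Klein bottle.)

H_0 = Z,  H_1 = Z ⊕ Z/2,  H_2 = 0.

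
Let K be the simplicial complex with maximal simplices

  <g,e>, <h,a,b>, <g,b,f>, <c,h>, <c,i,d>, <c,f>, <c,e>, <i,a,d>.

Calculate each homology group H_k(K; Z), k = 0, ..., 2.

Order the vertices as a < b < c < d < e < f < g < h < i. Listing each simplex with vertices in this order, K has dimension 2 with simplices:

  0-simplices (9): a, b, c, d, e, f, g, h, i
  1-simplices (15): ab, ad, ah, ai, bf, bg, bh, cd, ce, cf, ch, ci, di, eg, fg
  2-simplices (4): abh, adi, bfg, cdi

so the chain groups are C_0 ≅ Z^9, C_1 ≅ Z^15, C_2 ≅ Z^4.

The boundary map ∂_1: C_1 → C_0 is given by ∂[p,q] = [q] − [p]. For instance
  ∂bf = f − b.
As a 9×15 matrix over Z this has rank 8, with invariant factors (1,1,1,1,1,1,1,1).

∂_2: C_2 → C_1 acts by ∂[p,q,r] = [q,r] − [p,r] + [p,q]. For instance
  ∂cdi = di − ci + cd,
  ∂bfg = fg − bg + bf.
As a 15×4 matrix over Z this has rank 4, with invariant factors (1,1,1,1).

Now H_k = ker ∂_k / im ∂_{k+1}, so:

  H_0: rank C_0 − rank ∂_1 = 9 − 8 = 1, and the invariant factors of ∂_1 are all 1, so H_0 = Z.
  H_1: rank ker ∂_1 − rank ∂_2 = (15 − 8) − 4 = 3, and the invariant factors of ∂_2 are all 1, so H_1 = Z^3.
  H_2: rank ker ∂_2 − rank ∂_3 = (4 − 4) − 0 = 0, and there is no ∂_3, so H_2 = 0.

As a check, the Euler characteristic is 9 − 15 + 4 = -2, which agrees with 1 − 3 + 0 = -2.

H_0 ≅ Z,  H_1 ≅ Z^3,  H_2 = 0.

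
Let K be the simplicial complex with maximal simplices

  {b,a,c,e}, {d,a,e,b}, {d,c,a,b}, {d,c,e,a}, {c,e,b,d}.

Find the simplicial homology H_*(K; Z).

H_0 ≅ Z,  H_1 = 0,  H_2 = 0,  H_3 ≅ Z.

We work with the vertex ordering a < b < c < d < e. The simplices of K, each written with vertices in increasing order, are:

  0-simplices (5): a, b, c, d, e
  1-simplices (10): ab, ac, ad, ae, bc, bd, be, cd, ce, de
  2-simplices (10): abc, abd, abe, acd, ace, ade, bcd, bce, bde, cde
  3-simplices (5): abcd, abce, abde, acde, bcde

giving chain groups C_0 ≅ Z^5, C_1 ≅ Z^10, C_2 ≅ Z^10, C_3 ≅ Z^5.

Boundary ∂_1: C_1 → C_0 is given by ∂[p,q] = [q] − [p]. For instance
  ∂ad = d − a.
The 5×10 boundary matrix has rank 4 and Smith normal form diag(1,1,1,1).

The boundary map ∂_2: C_2 → C_1 sends each 2-simplex [p,q,r] to [q,r] − [p,r] + [p,q]. For instance
  ∂abc = bc − ac + ab,
  ∂cde = de − ce + cd.
This gives a 10×10 integer matrix of rank 6; reducing to Smith normal form yields diagonal entries (1,1,1,1,1,1).

The boundary map ∂_3: C_3 → C_2 sends each 3-simplex σ to the alternating sum Σ_i (−1)^i (σ with its i-th vertex removed). For instance
  ∂abcd = bcd − acd + abd − abc,
  ∂bcde = cde − bde + bce − bcd.
This gives a 10×5 integer matrix of rank 4; reducing to Smith normal form yields diagonal entries (1,1,1,1).

Reading off H_k = ker ∂_k / im ∂_{k+1}:

  H_0: rank C_0 − rank ∂_1 = 5 − 4 = 1, and the invariant factors of ∂_1 are all 1, so H_0 = Z.
  H_1: rank ker ∂_1 − rank ∂_2 = (10 − 4) − 6 = 0, and the invariant factors of ∂_2 are all 1, so H_1 = 0.
  H_2: rank ker ∂_2 − rank ∂_3 = (10 − 6) − 4 = 0, and the invariant factors of ∂_3 are all 1, so H_2 = 0.
  H_3: rank ker ∂_3 − rank ∂_4 = (5 − 4) − 0 = 1, and there is no ∂_4, so H_3 = Z.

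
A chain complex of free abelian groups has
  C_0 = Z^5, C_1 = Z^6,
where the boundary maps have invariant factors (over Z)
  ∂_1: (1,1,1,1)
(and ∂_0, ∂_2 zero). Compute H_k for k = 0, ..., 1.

H_0: b_0 = 5 − 0 − 4 = 1; torsion from ∂_1 factors > 1: none. So H_0 = Z.
H_1: b_1 = 6 − 4 − 0 = 2; torsion from ∂_2 factors > 1: none. So H_1 = Z^2.

H_0 = Z,  H_1 = Z^2.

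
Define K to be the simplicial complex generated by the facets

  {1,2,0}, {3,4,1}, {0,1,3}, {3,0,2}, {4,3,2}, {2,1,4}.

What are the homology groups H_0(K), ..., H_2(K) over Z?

We work with the vertex ordering 0 < 1 < 2 < 3 < 4. The simplices of K, each written with vertices in increasing order, are:

  0-simplices (5): [0], [1], [2], [3], [4]
  1-simplices (9): [0,1], [0,2], [0,3], [1,2], [1,3], [1,4], [2,3], [2,4], [3,4]
  2-simplices (6): [0,1,2], [0,1,3], [0,2,3], [1,2,4], [1,3,4], [2,3,4]

Hence C_0 ≅ Z^5, C_1 ≅ Z^9, C_2 ≅ Z^6.

∂_1: C_1 → C_0 sends each edge [p,q] (with p < q) to q − p.
As a 5×9 matrix over Z this has rank 4, with invariant factors (1,1,1,1).

Boundary ∂_2: C_2 → C_1 maps a triangle to the signed sum of its edges. For instance
  ∂[1,2,4] = [2,4] − [1,4] + [1,2],
  ∂[0,1,3] = [1,3] − [0,3] + [0,1].
The resulting 9×6 matrix has rank 5, and its Smith normal form has invariant factors (1,1,1,1,1).

From H_k ≅ ker(∂_k) / im(∂_{k+1}) we obtain:

  H_0: rank C_0 − rank ∂_1 = 5 − 4 = 1, and the invariant factors of ∂_1 are all 1, so H_0 ≅ Z.
  H_1: rank ker ∂_1 − rank ∂_2 = (9 − 4) − 5 = 0, and the invariant factors of ∂_2 are all 1, so H_1 ≅ 0.
  H_2: rank ker ∂_2 − rank ∂_3 = (6 − 5) − 0 = 1, and there is no ∂_3, so H_2 ≅ Z.

As a check, the Euler characteristic is 5 − 9 + 6 = 2, which agrees with 1 − 0 + 1 = 2.

H_0 ≅ Z,  H_1 = 0,  H_2 ≅ Z.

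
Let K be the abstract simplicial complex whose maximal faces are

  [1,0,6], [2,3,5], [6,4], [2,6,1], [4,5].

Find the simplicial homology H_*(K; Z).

Take the total order 0 < 1 < 2 < 3 < 4 < 5 < 6 on the vertex set. Then K (dimension 2) consists of the simplices:

  0-simplices (7): [0], [1], [2], [3], [4], [5], [6]
  1-simplices (10): [0,1], [0,6], [1,2], [1,6], [2,3], [2,5], [2,6], [3,5], [4,5], [4,6]
  2-simplices (3): [0,1,6], [1,2,6], [2,3,5]

Hence C_0 ≅ Z^7, C_1 ≅ Z^10, C_2 ≅ Z^3.

The boundary map ∂_1: C_1 → C_0 sends each edge [p,q] (with p < q) to q − p. For instance
  ∂[4,5] = [5] − [4].
This gives a 7×10 integer matrix of rank 6; reducing to Smith normal form yields diagonal entries (1,1,1,1,1,1).

The boundary map ∂_2: C_2 → C_1 maps a triangle to the signed sum of its edges. For instance
  ∂[0,1,6] = [1,6] − [0,6] + [0,1],
  ∂[1,2,6] = [2,6] − [1,6] + [1,2].
As a 10×3 matrix over Z this has rank 3, with invariant factors (1,1,1).

Reading off H_k = ker ∂_k / im ∂_{k+1}:

  H_0: rank C_0 − rank ∂_1 = 7 − 6 = 1, and the invariant factors of ∂_1 are all 1, so H_0 ≅ Z.
  H_1: rank ker ∂_1 − rank ∂_2 = (10 − 6) − 3 = 1, and the invariant factors of ∂_2 are all 1, so H_1 ≅ Z.
  H_2: rank ker ∂_2 − rank ∂_3 = (3 − 3) − 0 = 0, and there is no ∂_3, so H_2 ≅ 0.

H_0 = Z,  H_1 = Z,  H_2 = 0.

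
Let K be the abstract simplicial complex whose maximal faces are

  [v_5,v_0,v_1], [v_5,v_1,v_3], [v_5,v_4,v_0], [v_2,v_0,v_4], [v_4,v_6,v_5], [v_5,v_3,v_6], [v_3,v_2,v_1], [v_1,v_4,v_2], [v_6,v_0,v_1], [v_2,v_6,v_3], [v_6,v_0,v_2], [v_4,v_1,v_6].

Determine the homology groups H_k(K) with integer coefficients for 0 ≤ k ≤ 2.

We work with the vertex ordering v_0 < v_1 < v_2 < v_3 < v_4 < v_5 < v_6. The simplices of K, each written with vertices in increasing order, are:

  0-simplices (7): [v_0], [v_1], [v_2], [v_3], [v_4], [v_5], [v_6]
  1-simplices (18): (18 of them)
  2-simplices (12): (12 of them)

so the chain groups are C_0 ≅ Z^7, C_1 ≅ Z^18, C_2 ≅ Z^12.

Boundary ∂_1: C_1 → C_0 is given by ∂[p,q] = [q] − [p].
This gives a 7×18 integer matrix of rank 6; reducing to Smith normal form yields diagonal entries (1,1,1,1,1,1).

∂_2: C_2 → C_1 acts by ∂[p,q,r] = [q,r] − [p,r] + [p,q]. For instance
  ∂[v_1,v_2,v_3] = [v_2,v_3] − [v_1,v_3] + [v_1,v_2],
  ∂[v_1,v_2,v_4] = [v_2,v_4] − [v_1,v_4] + [v_1,v_2].
The 18×12 boundary matrix has rank 12 and Smith normal form diag(1,1,1,1,1,1,1,1,1,1,1,2).

From H_k ≅ ker(∂_k) / im(∂_{k+1}) we obtain:

  H_0: rank C_0 − rank ∂_1 = 7 − 6 = 1, and the invariant factors of ∂_1 are all 1, so H_0 ≅ Z.
  H_1: rank ker ∂_1 − rank ∂_2 = (18 − 6) − 12 = 0, and ∂_2 has invariant factor 2 > 1, so H_1 ≅ Z/2.
  H_2: rank ker ∂_2 − rank ∂_3 = (12 − 12) − 0 = 0, and there is no ∂_3, so H_2 ≅ 0.

As a check, the Euler characteristic is 7 − 18 + 12 = 1, which agrees with 1 − 0 + 0 = 1.

H_0 ≅ Z,  H_1 ≅ Z/2,  H_2 = 0.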